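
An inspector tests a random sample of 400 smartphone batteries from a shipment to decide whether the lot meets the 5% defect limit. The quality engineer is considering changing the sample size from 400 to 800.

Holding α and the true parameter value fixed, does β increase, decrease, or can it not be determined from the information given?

A larger sample reduces the standard error, pulling the sampling distribution under Ha further from the non-rejection region.

It decreases.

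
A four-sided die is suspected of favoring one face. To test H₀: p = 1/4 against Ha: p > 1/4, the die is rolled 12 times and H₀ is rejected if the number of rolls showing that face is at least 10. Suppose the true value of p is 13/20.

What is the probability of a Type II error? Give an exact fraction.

A Type II error is failing to reject when Ha holds: with p = 13/20, β = P(K ≤ 9).
Adding the binomial probabilities P(K=0)+…+P(K=9) at p = 13/20 gives 695265215827749/819200000000000.

695265215827749/819200000000000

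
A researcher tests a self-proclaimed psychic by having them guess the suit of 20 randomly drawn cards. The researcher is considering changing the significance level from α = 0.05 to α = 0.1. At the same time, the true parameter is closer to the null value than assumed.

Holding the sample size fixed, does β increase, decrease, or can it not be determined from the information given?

Cannot be determined from the information given.

The first change alone would make β decrease; the second alone would make β increase. Which effect dominates depends on the magnitudes, which are not given.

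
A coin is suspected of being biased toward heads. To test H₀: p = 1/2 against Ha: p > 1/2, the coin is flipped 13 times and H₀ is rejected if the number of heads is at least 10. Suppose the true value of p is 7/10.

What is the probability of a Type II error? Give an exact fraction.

579394354239/1000000000000

Under the alternative p = 7/10, S ~ Binomial(13, 7/10); β is the probability the test does not reject, P(S < 10).
Equivalently, β = 1 − P(S ≥ 10) = 579394354239/1000000000000.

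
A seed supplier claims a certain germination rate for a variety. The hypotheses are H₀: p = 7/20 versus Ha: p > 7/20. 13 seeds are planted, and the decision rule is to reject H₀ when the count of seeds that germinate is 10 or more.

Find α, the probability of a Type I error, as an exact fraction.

5149806264519/2048000000000000

α = P(reject H₀ | H₀ true) = P(K ≥ 10 | p = 7/20), with K ~ Binomial(13, 7/20).
Summing C(13,j)(7/20)^j(13/20)^{13−j} for j = 10,…,13 gives 5149806264519/2048000000000000.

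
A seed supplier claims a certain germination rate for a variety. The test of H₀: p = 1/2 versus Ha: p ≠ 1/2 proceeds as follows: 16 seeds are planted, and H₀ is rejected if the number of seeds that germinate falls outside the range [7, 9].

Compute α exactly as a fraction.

The significance level is the null-hypothesis probability of the rejection region {≤6} ∪ {≥10}.
Each tail has probability (1 + 16 + 120 + 560 + 1820 + 4368 + 8008)/65536; doubling gives α = 29786/65536 = 14893/32768.

14893/32768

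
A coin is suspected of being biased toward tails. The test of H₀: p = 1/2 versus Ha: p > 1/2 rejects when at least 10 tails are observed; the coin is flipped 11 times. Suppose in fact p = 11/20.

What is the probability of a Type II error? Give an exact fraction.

Under the alternative p = 11/20, S ~ Binomial(11, 11/20); β is the probability the test does not reject, P(S < 10).
Summing C(11,j)·(11/20)^j·(9/20)^{11-j} for j = 0..9 gives 20194688329389/20480000000000.

20194688329389/20480000000000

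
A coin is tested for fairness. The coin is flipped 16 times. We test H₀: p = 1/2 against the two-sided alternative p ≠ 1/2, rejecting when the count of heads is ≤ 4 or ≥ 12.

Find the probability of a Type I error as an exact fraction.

Under H₀, Y ~ Binomial(16, 1/2); α is the probability of landing in either tail, P(Y ≤ 4) + P(Y ≥ 12).
The two tails are symmetric, so α = 2·(1 + 16 + 120 + 560 + 1820)/2^16 = 5034/65536 = 2517/32768.

2517/32768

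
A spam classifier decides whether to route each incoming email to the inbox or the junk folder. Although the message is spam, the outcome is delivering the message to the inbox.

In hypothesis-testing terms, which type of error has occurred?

Type II error

The null hypothesis here is that the message is legitimate (not spam).
'Delivering the message to the inbox' corresponds to failing to reject H₀.
H₀ was not rejected but H₀ is false — a Type II error (false negative).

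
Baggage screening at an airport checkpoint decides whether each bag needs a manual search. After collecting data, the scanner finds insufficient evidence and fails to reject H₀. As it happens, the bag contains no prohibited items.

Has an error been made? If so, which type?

The conventional null hypothesis here is that the bag contains no prohibited items.
The test retained a true H₀ — the decision matches the true state.

No error (correct decision).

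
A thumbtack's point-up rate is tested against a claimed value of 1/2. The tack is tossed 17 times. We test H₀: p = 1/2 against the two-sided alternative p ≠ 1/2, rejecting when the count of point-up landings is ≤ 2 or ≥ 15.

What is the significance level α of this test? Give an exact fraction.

The significance level is the null-hypothesis probability of the rejection region {≤2} ∪ {≥15}.
The two tails are symmetric, so α = 2·(1 + 17 + 136)/2^17 = 308/131072 = 77/32768.

77/32768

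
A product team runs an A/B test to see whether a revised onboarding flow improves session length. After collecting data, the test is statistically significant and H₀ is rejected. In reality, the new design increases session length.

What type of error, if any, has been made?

The conventional null hypothesis here is that the new design has no effect on session length.
The test rejected a false H₀ — the decision matches the true state.

No error — this is a correct decision.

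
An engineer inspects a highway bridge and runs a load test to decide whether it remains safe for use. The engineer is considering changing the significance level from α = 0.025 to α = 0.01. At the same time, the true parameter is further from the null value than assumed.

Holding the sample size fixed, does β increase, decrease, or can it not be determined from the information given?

Cannot be determined from the information given.

The first change alone would make β increase; the second alone would make β decrease. Which effect dominates depends on the magnitudes, which are not given.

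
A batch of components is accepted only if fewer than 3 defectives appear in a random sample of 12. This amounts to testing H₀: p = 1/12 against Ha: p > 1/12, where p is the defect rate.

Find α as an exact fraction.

The significance level is the probability, assuming p = 1/12, of seeing 3 or more defectives in 12 draws.
Computing the lower-tail complement: 1 − 8274038447719/8916100448256 = 642062000537/8916100448256.

642062000537/8916100448256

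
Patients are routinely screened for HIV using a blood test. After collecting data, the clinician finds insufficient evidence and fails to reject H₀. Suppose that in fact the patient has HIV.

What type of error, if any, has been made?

Type II error

The conventional null hypothesis here is that the patient does not have HIV.
H₀ was not rejected, but H₀ is actually false.
Failing to reject a false null hypothesis is a Type II error (false negative).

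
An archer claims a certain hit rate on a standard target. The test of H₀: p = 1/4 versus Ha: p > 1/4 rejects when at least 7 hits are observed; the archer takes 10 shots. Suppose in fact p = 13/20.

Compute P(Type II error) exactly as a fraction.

β = P(fail to reject H₀ | Ha true) = P(K ≤ 6 | p = 13/20), K ~ Binomial(10, 13/20).
Summing C(10,j)·(13/20)^j·(7/20)^{10-j} for j = 0..6 gives 1244602838129/2560000000000.

1244602838129/2560000000000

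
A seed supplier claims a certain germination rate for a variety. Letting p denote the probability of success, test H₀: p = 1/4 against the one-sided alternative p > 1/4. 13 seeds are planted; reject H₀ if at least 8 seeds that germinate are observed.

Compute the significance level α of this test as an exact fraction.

23695/4194304

The Type I error probability is α = P(S ≥ 8) computed under H₀, where S ~ Binomial(13, 1/4).
P(S ≥ 8) = Σ_{j=8}^{13} C(13,j)·(1/4)^j·(3/4)^{13-j} = 23695/4194304.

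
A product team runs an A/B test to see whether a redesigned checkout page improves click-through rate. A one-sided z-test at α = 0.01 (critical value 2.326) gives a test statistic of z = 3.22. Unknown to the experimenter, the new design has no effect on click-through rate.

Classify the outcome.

Type I error

The conventional null hypothesis is that the new design has no effect on click-through rate.
Since z = 3.22 > z* = 2.326, H₀ is rejected.
H₀ is true (actually the new design has no effect on click-through rate).
Rejecting a true H₀ is a Type I error.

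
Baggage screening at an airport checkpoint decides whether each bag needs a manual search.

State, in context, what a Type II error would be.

With the conventional null hypothesis that the bag contains no prohibited items:
A Type II error is failing to reject H₀ when H₀ is false.
Here that means letting the bag through when actually the bag contains a prohibited item.

A Type II error would mean concluding that the bag contains no prohibited items (or at least failing to establish that the bag contains a prohibited item) when in fact the bag contains a prohibited item.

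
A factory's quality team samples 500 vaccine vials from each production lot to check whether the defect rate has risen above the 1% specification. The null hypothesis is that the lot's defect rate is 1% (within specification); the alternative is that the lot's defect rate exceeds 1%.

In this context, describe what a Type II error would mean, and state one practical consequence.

A Type II error would mean concluding that the lot's defect rate is 1% (within specification) (or at least failing to establish that the lot's defect rate exceeds 1%) when in fact the lot's defect rate exceeds 1%. Consequence: a defective lot is shipped to customers.

A Type II error is failing to reject H₀ when H₀ is false.
Here that means accepting the lot and shipping it when actually the lot's defect rate exceeds 1%.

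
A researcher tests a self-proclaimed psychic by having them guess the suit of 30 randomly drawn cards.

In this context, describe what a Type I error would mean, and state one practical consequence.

A Type I error would mean concluding that the subject performs better than chance when in fact the subject is guessing at random (p = 1/4). Consequence: a lucky guesser is credited with psychic ability.

With the conventional null hypothesis that the subject is guessing at random (p = 1/4):
A Type I error is rejecting H₀ when H₀ is true.
Here that means concluding the subject has some ability beyond chance when actually the subject is guessing at random (p = 1/4).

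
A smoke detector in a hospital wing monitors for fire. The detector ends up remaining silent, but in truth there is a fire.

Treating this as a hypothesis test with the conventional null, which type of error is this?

Type II error

The null hypothesis here is that there is no fire.
'Remaining silent' corresponds to failing to reject H₀.
H₀ was not rejected but H₀ is false — a Type II error (false negative).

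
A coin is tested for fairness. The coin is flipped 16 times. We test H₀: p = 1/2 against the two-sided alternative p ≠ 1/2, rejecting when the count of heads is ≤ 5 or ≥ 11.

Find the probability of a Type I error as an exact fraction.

α = P(K ≤ 5 or K ≥ 11 | p = 1/2), K ~ Binomial(16, 1/2).
By symmetry, α = 2·P(K ≤ 5) = 2·(1 + 16 + 120 + 560 + 1820 + 4368)/65536 = 13770/65536 = 6885/32768.

6885/32768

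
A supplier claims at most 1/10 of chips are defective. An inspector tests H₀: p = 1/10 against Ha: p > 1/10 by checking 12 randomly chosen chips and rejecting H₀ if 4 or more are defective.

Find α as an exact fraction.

Under H₀, K ~ Binomial(12, 1/10); the Type I error rate is P(K ≥ 4).
α = 1 − P(K ≤ 3) = 1 − 194872505967/200000000000 = 5127494033/200000000000.

5127494033/200000000000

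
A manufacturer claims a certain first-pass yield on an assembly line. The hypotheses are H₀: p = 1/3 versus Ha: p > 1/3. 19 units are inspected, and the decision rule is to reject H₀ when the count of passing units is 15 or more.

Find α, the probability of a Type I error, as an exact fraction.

Under H₀, S ~ Binomial(19, 1/3), and α = P(S ≥ 15).
Adding the binomial terms for j = 15 through 19 with p = 1/3 yields 23497/387420489.

23497/387420489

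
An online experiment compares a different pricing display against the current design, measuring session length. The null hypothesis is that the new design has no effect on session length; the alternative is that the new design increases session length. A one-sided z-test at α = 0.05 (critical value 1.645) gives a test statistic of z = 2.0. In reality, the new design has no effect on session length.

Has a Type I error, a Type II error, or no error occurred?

Since z = 2.0 > z* = 1.645, H₀ is rejected.
H₀ is true (actually the new design has no effect on session length).
Rejecting a true H₀ is a Type I error.

Type I error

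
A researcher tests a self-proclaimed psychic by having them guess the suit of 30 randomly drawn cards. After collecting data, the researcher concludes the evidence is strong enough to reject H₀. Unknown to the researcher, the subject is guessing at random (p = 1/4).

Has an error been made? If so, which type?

The conventional null hypothesis here is that the subject is guessing at random (p = 1/4).
H₀ was rejected, but H₀ is actually true.
Rejecting a true null hypothesis is a Type I error (false positive).

Type I error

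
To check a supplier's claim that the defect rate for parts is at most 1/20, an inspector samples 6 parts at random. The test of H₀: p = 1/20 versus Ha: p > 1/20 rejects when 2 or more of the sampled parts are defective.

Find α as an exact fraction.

83901/2560000

α = P(reject H₀ | H₀ true) = P(S ≥ 2 | p = 1/20), S ~ Binomial(6, 1/20).
α = 1 − P(S ≤ 1) = 1 − 2476099/2560000 = 83901/2560000.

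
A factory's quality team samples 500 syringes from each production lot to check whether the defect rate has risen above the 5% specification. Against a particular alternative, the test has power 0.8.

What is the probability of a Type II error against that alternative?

0.2

Power = 1 − β, so β = 1 − 0.8 = 0.2.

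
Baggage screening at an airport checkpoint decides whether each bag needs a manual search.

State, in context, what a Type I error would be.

A Type I error would mean concluding that the bag contains a prohibited item when in fact the bag contains no prohibited items.

With the conventional null hypothesis that the bag contains no prohibited items:
A Type I error is rejecting H₀ when H₀ is true.
Here that means flagging the bag for a manual search when actually the bag contains no prohibited items.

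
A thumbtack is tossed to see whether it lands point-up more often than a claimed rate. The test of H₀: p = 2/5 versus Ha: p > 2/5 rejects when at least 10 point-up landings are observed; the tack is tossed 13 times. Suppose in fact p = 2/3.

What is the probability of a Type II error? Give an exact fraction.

1080275/1594323

A Type II error is failing to reject when Ha holds: with p = 2/3, β = P(Y ≤ 9).
Equivalently, β = 1 − P(Y ≥ 10) = 1080275/1594323.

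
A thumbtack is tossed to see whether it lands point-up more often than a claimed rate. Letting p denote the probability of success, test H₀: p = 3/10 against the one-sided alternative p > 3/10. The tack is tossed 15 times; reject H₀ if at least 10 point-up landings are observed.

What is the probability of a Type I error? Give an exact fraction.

913130252109/250000000000000

The Type I error probability is α = P(K ≥ 10) computed under H₀, where K ~ Binomial(15, 3/10).
Adding the binomial terms for j = 10 through 15 with p = 3/10 yields 913130252109/250000000000000.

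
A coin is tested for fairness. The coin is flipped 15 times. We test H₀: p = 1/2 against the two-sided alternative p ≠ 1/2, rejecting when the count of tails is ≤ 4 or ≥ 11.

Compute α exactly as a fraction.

1941/16384

The significance level is the null-hypothesis probability of the rejection region {≤4} ∪ {≥11}.
By symmetry, α = 2·P(X ≤ 4) = 2·(1 + 15 + 105 + 455 + 1365)/32768 = 3882/32768 = 1941/16384.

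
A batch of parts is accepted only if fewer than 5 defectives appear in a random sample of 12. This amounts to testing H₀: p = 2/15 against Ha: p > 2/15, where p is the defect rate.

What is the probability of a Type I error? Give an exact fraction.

127817017088/8649755859375

α = P(reject H₀ | H₀ true) = P(K ≥ 5 | p = 2/15), K ~ Binomial(12, 2/15).
Via the complement, α = 1 − Σ_{j=0}^{4} C(12,j)(2/15)^j(13/15)^{12-j} = 127817017088/8649755859375.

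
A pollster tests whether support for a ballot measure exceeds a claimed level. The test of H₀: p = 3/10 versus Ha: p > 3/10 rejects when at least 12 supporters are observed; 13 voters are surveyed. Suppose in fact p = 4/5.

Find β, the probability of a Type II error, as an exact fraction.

935490453/1220703125

Under the alternative p = 4/5, K ~ Binomial(13, 4/5); β is the probability the test does not reject, P(K < 12).
Adding the binomial probabilities P(K=0)+…+P(K=11) at p = 4/5 gives 935490453/1220703125.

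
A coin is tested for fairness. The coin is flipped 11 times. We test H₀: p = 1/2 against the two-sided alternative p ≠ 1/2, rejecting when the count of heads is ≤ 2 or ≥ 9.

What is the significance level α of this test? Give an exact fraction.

Under H₀, X ~ Binomial(11, 1/2); α is the probability of landing in either tail, P(X ≤ 2) + P(X ≥ 9).
The two tails are symmetric, so α = 2·(1 + 11 + 55)/2^11 = 134/2048 = 67/1024.

67/1024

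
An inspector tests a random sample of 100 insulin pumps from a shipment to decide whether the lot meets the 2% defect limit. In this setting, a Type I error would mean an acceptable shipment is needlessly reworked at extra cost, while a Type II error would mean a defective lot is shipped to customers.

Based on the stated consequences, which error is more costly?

The Type II consequence (a defective lot is shipped to customers) is more severe than the Type I consequence (an acceptable shipment is needlessly reworked at extra cost).

Type II error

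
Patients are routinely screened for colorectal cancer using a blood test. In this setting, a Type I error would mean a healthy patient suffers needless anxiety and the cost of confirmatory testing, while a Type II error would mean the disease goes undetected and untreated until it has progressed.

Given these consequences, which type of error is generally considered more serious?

The Type II consequence (the disease goes undetected and untreated until it has progressed) is more severe than the Type I consequence (a healthy patient suffers needless anxiety and the cost of confirmatory testing).

Type II error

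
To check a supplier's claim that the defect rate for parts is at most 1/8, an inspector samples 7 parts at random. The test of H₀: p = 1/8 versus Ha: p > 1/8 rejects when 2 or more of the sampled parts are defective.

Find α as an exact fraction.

The significance level is the probability, assuming p = 1/8, of seeing 2 or more defectives in 7 draws.
Computing the lower-tail complement: 1 − 823543/1048576 = 225033/1048576.

225033/1048576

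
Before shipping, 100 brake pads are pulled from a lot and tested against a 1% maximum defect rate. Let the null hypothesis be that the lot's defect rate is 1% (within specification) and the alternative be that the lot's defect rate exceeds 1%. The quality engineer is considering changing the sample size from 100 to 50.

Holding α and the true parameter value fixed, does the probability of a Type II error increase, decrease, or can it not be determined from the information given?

It increases.

Reducing n widens both sampling distributions, so the test has less ability to distinguish Ha from H₀.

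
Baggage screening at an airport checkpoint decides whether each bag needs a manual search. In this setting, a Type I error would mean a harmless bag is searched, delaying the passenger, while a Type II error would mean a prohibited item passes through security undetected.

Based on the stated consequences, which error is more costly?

Type II error

The Type II consequence (a prohibited item passes through security undetected) is more severe than the Type I consequence (a harmless bag is searched, delaying the passenger).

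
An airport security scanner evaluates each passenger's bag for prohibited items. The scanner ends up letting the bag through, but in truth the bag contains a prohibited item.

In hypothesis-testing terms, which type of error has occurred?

Type II error

The null hypothesis here is that the bag contains no prohibited items.
'Letting the bag through' corresponds to failing to reject H₀.
H₀ was not rejected but H₀ is false — a Type II error (false negative).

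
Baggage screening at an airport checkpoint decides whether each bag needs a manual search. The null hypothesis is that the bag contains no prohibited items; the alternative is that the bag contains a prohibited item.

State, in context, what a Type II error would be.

A Type II error is failing to reject H₀ when H₀ is false.
Here that means letting the bag through when actually the bag contains a prohibited item.

A Type II error would mean concluding that the bag contains no prohibited items (or at least failing to establish that the bag contains a prohibited item) when in fact the bag contains a prohibited item.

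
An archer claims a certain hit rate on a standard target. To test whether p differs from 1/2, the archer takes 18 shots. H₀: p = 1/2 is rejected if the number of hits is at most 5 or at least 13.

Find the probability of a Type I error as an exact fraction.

Under H₀, Y ~ Binomial(18, 1/2); α is the probability of landing in either tail, P(Y ≤ 5) + P(Y ≥ 13).
Each tail has probability (1 + 18 + 153 + 816 + 3060 + 8568)/262144; doubling gives α = 25232/262144 = 1577/16384.

1577/16384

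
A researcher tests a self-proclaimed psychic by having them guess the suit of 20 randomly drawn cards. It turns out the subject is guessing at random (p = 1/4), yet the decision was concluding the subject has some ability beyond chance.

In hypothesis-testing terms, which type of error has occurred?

The null hypothesis here is that the subject is guessing at random (p = 1/4).
'Concluding the subject has some ability beyond chance' corresponds to rejecting H₀.
H₀ was rejected but H₀ is true — a Type I error (false positive).

Type I error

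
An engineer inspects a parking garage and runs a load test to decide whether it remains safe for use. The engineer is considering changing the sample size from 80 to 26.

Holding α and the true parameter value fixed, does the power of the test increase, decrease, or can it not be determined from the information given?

Reducing n widens both sampling distributions, so the test has less ability to distinguish Ha from H₀.
Since power = 1 − β and β increases, power decreases.

It decreases.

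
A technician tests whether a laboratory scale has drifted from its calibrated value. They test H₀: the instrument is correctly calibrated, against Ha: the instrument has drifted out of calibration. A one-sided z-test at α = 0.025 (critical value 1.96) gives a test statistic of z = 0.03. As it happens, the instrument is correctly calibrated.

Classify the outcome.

Neither — the decision is correct.

Since z = 0.03 ≤ z* = 1.96, H₀ is not rejected.
H₀ is true (actually the instrument is correctly calibrated).
The decision matches the true state — no error.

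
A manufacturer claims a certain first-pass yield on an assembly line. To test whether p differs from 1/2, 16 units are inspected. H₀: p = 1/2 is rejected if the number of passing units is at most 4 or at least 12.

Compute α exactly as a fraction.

Under H₀, S ~ Binomial(16, 1/2); α is the probability of landing in either tail, P(S ≤ 4) + P(S ≥ 12).
Each tail has probability (1 + 16 + 120 + 560 + 1820)/65536; doubling gives α = 5034/65536 = 2517/32768.

2517/32768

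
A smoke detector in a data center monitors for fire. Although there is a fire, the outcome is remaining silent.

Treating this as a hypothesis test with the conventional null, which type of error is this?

Type II error

The null hypothesis here is that there is no fire.
'Remaining silent' corresponds to failing to reject H₀.
H₀ was not rejected but H₀ is false — a Type II error (false negative).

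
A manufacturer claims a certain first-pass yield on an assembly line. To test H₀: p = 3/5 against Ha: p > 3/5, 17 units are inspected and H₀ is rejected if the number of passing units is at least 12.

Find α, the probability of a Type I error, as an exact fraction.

201363526341/762939453125

Under H₀, X ~ Binomial(17, 3/5), and α = P(X ≥ 12).
Summing C(17,j)(3/5)^j(2/5)^{17−j} for j = 12,…,17 gives 201363526341/762939453125.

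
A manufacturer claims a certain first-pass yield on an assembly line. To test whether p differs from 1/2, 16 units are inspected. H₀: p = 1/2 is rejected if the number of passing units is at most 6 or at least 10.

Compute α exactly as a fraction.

Under H₀, Y ~ Binomial(16, 1/2); α is the probability of landing in either tail, P(Y ≤ 6) + P(Y ≥ 10).
The two tails are symmetric, so α = 2·(1 + 16 + 120 + 560 + 1820 + 4368 + 8008)/2^16 = 29786/65536 = 14893/32768.

14893/32768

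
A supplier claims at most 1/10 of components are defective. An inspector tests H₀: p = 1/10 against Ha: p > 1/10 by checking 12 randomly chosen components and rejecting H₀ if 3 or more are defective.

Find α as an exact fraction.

22173995549/200000000000

α = P(reject H₀ | H₀ true) = P(Y ≥ 3 | p = 1/10), Y ~ Binomial(12, 1/10).
Computing the lower-tail complement: 1 − 177826004451/200000000000 = 22173995549/200000000000.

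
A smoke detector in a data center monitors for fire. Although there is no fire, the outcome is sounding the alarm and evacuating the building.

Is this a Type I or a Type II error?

Type I error

The null hypothesis here is that there is no fire.
'Sounding the alarm and evacuating the building' corresponds to rejecting H₀.
H₀ was rejected but H₀ is true — a Type I error (false positive).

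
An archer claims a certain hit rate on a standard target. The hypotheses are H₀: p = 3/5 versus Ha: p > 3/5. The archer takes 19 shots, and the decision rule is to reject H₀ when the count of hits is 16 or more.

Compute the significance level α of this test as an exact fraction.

Under H₀, X ~ Binomial(19, 3/5), and α = P(X ≥ 16).
Summing C(19,j)(3/5)^j(2/5)^{19−j} for j = 16,…,19 gives 437914292733/19073486328125.

437914292733/19073486328125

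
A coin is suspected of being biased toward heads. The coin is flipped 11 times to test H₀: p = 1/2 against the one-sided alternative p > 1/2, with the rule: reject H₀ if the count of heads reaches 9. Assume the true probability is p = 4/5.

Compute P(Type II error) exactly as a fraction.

β = P(fail to reject H₀ | Ha true) = P(X ≤ 8 | p = 4/5), X ~ Binomial(11, 4/5).
Summing C(11,j)·(4/5)^j·(1/5)^{11-j} for j = 0..8 gives 3736313/9765625.

3736313/9765625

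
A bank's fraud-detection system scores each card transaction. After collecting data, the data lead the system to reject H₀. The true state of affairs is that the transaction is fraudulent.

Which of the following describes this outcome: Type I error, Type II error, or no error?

The conventional null hypothesis here is that the transaction is legitimate.
The test rejected a false H₀ — the decision matches the true state.

No error — this is a correct decision.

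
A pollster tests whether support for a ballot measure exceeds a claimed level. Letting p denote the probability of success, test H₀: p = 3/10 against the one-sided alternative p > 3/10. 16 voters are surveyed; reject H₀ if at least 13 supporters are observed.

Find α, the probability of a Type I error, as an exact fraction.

67202308773/2000000000000000

The Type I error probability is α = P(K ≥ 13) computed under H₀, where K ~ Binomial(16, 3/10).
Adding the binomial terms for j = 13 through 16 with p = 3/10 yields 67202308773/2000000000000000.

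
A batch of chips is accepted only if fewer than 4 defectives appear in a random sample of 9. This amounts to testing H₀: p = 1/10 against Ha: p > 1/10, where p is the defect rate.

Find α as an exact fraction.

The significance level is the probability, assuming p = 1/10, of seeing 4 or more defectives in 9 draws.
Computing the lower-tail complement: 1 − 495834453/500000000 = 4165547/500000000.

4165547/500000000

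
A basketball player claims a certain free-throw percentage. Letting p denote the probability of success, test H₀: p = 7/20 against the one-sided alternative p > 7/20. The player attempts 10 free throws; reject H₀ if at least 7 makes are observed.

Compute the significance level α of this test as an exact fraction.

α = P(reject H₀ | H₀ true) = P(S ≥ 7 | p = 7/20), with S ~ Binomial(10, 7/20).
Summing C(10,j)(7/20)^j(13/20)^{10−j} for j = 7,…,10 gives 66622158071/2560000000000.

66622158071/2560000000000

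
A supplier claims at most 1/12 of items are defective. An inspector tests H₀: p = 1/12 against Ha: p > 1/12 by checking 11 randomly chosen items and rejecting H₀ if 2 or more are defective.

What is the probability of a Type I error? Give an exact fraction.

α = P(reject H₀ | H₀ true) = P(K ≥ 2 | p = 1/12), K ~ Binomial(11, 1/12).
Computing the lower-tail complement: 1 − 285311670611/371504185344 = 86192514733/371504185344.

86192514733/371504185344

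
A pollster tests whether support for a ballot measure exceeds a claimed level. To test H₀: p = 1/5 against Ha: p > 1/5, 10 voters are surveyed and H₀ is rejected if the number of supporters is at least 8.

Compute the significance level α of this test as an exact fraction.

761/9765625

Under H₀, X ~ Binomial(10, 1/5), and α = P(X ≥ 8).
P(X ≥ 8) = Σ_{j=8}^{10} C(10,j)·(1/5)^j·(4/5)^{10-j} = 761/9765625.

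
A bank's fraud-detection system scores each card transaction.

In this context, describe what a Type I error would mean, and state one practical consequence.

With the conventional null hypothesis that the transaction is legitimate:
A Type I error is rejecting H₀ when H₀ is true.
Here that means blocking the transaction and freezing the card when actually the transaction is legitimate.

A Type I error would mean concluding that the transaction is fraudulent when in fact the transaction is legitimate. Consequence: a legitimate purchase is declined and the customer's card is frozen.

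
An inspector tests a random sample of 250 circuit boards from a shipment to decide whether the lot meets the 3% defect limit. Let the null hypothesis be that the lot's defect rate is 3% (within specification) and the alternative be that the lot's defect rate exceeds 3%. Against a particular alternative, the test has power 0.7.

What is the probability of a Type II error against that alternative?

0.3

Power = 1 − β, so β = 1 − 0.7 = 0.3.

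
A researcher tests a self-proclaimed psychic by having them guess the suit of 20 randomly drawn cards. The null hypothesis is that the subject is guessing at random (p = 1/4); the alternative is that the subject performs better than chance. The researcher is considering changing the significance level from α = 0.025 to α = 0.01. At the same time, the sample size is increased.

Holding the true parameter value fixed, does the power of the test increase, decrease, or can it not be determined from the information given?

The first change alone would make β increase; the second alone would make β decrease. Which effect dominates depends on the magnitudes, which are not given.
Since power = 1 − β, the effect on power is likewise indeterminate.

Cannot be determined from the information given.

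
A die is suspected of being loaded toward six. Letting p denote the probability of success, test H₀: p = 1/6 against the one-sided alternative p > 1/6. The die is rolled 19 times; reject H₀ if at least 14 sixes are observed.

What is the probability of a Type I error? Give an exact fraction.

Under H₀, X ~ Binomial(19, 1/6), and α = P(X ≥ 14).
Summing C(19,j)(1/6)^j(5/6)^{19−j} for j = 14,…,19 gives 1620229/25389989167104.

1620229/25389989167104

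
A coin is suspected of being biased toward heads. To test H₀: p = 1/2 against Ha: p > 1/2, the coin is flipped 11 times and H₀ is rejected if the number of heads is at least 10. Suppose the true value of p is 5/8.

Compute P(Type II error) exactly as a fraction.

4109420421/4294967296

A Type II error is failing to reject when Ha holds: with p = 5/8, β = P(S ≤ 9).
Adding the binomial probabilities P(S=0)+…+P(S=9) at p = 5/8 gives 4109420421/4294967296.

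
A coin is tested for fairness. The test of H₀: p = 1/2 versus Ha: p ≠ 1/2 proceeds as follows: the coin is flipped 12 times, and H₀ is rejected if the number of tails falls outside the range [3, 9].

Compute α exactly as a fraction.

Under H₀, Y ~ Binomial(12, 1/2); α is the probability of landing in either tail, P(Y ≤ 2) + P(Y ≥ 10).
By symmetry, α = 2·P(Y ≤ 2) = 2·(1 + 12 + 66)/4096 = 158/4096 = 79/2048.

79/2048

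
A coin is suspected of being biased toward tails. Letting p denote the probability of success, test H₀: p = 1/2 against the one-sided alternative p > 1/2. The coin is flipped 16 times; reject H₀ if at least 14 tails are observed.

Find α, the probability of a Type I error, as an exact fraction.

137/65536

The Type I error probability is α = P(S ≥ 14) computed under H₀, where S ~ Binomial(16, 1/2).
P(S ≥ 14) = [C(16,14) + C(16,15) + C(16,16)] / 2^16 = (120 + 16 + 1) / 65536 = 137/65536.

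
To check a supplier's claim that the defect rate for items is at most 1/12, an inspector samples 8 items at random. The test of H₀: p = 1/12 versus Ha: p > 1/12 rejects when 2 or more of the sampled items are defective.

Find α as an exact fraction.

α = P(reject H₀ | H₀ true) = P(K ≥ 2 | p = 1/12), K ~ Binomial(8, 1/12).
Computing the lower-tail complement: 1 − 370256249/429981696 = 59725447/429981696.

59725447/429981696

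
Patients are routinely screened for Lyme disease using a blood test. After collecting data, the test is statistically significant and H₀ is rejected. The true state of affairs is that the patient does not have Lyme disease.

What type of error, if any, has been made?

The conventional null hypothesis here is that the patient does not have Lyme disease.
H₀ was rejected, but H₀ is actually true.
Rejecting a true null hypothesis is a Type I error (false positive).

Type I error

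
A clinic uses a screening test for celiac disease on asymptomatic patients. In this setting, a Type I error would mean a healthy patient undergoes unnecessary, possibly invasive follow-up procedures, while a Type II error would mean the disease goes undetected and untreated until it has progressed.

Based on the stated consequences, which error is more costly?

The Type II consequence (the disease goes undetected and untreated until it has progressed) is more severe than the Type I consequence (a healthy patient undergoes unnecessary, possibly invasive follow-up procedures).

Type II error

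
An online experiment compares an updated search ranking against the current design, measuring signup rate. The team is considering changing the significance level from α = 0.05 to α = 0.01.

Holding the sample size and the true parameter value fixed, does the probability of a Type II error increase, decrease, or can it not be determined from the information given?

Lowering α raises the bar for rejection; under Ha, the test now fails to reject on outcomes it previously would have rejected.

It increases.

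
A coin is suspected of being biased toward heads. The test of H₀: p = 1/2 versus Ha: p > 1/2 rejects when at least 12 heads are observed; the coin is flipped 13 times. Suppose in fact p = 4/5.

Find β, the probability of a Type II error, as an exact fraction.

A Type II error is failing to reject when Ha holds: with p = 4/5, β = P(X ≤ 11).
Adding the binomial probabilities P(X=0)+…+P(X=11) at p = 4/5 gives 935490453/1220703125.

935490453/1220703125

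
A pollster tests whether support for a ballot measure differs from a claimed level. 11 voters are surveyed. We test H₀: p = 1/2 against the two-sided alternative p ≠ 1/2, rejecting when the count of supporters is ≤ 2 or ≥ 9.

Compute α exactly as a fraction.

67/1024

The significance level is the null-hypothesis probability of the rejection region {≤2} ∪ {≥9}.
The two tails are symmetric, so α = 2·(1 + 11 + 55)/2^11 = 134/2048 = 67/1024.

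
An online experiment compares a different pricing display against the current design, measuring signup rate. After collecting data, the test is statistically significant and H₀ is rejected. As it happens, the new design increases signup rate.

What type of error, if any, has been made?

No error — this is a correct decision.

The conventional null hypothesis here is that the new design has no effect on signup rate.
The test rejected a false H₀ — the decision matches the true state.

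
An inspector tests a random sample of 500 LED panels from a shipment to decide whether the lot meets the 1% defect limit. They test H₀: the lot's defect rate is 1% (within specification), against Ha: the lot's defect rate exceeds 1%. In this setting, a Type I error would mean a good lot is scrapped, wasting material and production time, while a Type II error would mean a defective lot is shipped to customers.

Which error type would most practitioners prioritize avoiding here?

The Type II consequence (a defective lot is shipped to customers) is more severe than the Type I consequence (a good lot is scrapped, wasting material and production time).

Type II error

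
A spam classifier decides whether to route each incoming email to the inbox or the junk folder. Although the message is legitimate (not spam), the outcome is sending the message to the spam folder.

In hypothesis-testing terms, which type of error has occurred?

The null hypothesis here is that the message is legitimate (not spam).
'Sending the message to the spam folder' corresponds to rejecting H₀.
H₀ was rejected but H₀ is true — a Type I error (false positive).

Type I error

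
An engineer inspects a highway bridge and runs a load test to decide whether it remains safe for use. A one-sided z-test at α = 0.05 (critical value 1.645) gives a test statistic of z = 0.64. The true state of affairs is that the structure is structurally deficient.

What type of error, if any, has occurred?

Type II error

The conventional null hypothesis is that the structure meets the required load capacity (safe).
Since z = 0.64 ≤ z* = 1.645, H₀ is not rejected.
H₀ is false (actually the structure is structurally deficient).
Failing to reject a false H₀ is a Type II error.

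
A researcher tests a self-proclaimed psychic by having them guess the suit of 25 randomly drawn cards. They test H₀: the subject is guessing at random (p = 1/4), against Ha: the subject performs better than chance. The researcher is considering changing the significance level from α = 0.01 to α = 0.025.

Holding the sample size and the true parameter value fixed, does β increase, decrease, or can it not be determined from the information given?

It decreases.

With a larger α the critical value moves toward the center, so more of the Ha sampling distribution lies in the rejection region.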